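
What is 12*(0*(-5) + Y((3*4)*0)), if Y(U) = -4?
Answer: -48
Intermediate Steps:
12*(0*(-5) + Y((3*4)*0)) = 12*(0*(-5) - 4) = 12*(0 - 4) = 12*(-4) = -48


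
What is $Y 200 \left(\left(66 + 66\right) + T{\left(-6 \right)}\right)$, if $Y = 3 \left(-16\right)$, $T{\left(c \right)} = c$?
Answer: $-1209600$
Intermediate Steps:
$Y = -48$
$Y 200 \left(\left(66 + 66\right) + T{\left(-6 \right)}\right) = \left(-48\right) 200 \left(\left(66 + 66\right) - 6\right) = - 9600 \left(132 - 6\right) = \left(-9600\right) 126 = -1209600$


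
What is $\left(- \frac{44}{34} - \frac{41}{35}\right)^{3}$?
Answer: $- \frac{3157114563}{210644875} \approx -14.988$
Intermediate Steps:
$\left(- \frac{44}{34} - \frac{41}{35}\right)^{3} = \left(\left(-44\right) \frac{1}{34} - \frac{41}{35}\right)^{3} = \left(- \frac{22}{17} - \frac{41}{35}\right)^{3} = \left(- \frac{1467}{595}\right)^{3} = - \frac{3157114563}{210644875}$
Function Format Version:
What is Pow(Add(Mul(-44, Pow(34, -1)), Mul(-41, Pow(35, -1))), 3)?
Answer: Rational(-3157114563, 210644875) ≈ -14.988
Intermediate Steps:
Pow(Add(Mul(-44, Pow(34, -1)), Mul(-41, Pow(35, -1))), 3) = Pow(Add(Mul(-44, Rational(1, 34)), Mul(-41, Rational(1, 35))), 3) = Pow(Add(Rational(-22, 17), Rational(-41, 35)), 3) = Pow(Rational(-1467, 595), 3) = Rational(-3157114563, 210644875)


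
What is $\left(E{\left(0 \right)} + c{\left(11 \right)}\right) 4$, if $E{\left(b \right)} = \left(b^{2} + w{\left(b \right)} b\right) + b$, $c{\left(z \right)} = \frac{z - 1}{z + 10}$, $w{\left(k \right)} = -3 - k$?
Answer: $\frac{40}{21} \approx 1.9048$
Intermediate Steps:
$c{\left(z \right)} = \frac{-1 + z}{10 + z}$
$E{\left(b \right)} = b + b^{2} + b \left(-3 - b\right)$ ($E{\left(b \right)} = \left(b^{2} + \left(-3 - b\right) b\right) + b = \left(b^{2} + b \left(-3 - b\right)\right) + b = b + b^{2} + b \left(-3 - b\right)$)
$\left(E{\left(0 \right)} + c{\left(11 \right)}\right) 4 = \left(\left(-2\right) 0 + \frac{-1 + 11}{10 + 11}\right) 4 = \left(0 + \frac{1}{21} \cdot 10\right) 4 = \left(0 + \frac{10}{21}\right) 4 = \frac{10}{21} \cdot 4 = \frac{40}{21}$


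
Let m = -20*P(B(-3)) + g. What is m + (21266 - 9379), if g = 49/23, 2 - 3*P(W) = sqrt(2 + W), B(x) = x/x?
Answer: 819430/69 + 20*sqrt(3)/3 ≈ 11887.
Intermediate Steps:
B(x) = 1
P(W) = 2/3 - sqrt(2 + W)/3
g = 49/23 (g = 49*(1/23) = 49/23 ≈ 2.1304)
m = -773/69 + 20*sqrt(3)/3 (m = -20*(2/3 - sqrt(2 + 1)/3) + 49/23 = -20*(2/3 - sqrt(3)/3) + 49/23 = (-40/3 + 20*sqrt(3)/3) + 49/23 = -773/69 + 20*sqrt(3)/3 ≈ 0.34411)
m + (21266 - 9379) = (-773/69 + 20*sqrt(3)/3) + (21266 - 9379) = (-773/69 + 20*sqrt(3)/3) + 11887 = 819430/69 + 20*sqrt(3)/3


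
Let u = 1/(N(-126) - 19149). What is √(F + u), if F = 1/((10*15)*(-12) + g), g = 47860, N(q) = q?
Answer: I*√194121609/2536590 ≈ 0.0054927*I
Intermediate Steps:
F = 1/46060 (F = 1/((10*15)*(-12) + 47860) = 1/(150*(-12) + 47860) = 1/(-1800 + 47860) = 1/46060 ≈ 2.1711e-5)
u = -1/19275 (u = 1/(-126 - 19149) = 1/(-19275) = -1/19275 ≈ -5.1881e-5)
√(F + u) = √(1/46060 - 1/19275) = √(-5357/177561300) = I*√194121609/2536590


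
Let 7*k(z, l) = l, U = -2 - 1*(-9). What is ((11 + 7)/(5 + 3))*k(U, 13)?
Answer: 117/28 ≈ 4.1786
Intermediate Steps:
U = 7 (U = -2 + 9 = 7)
k(z, l) = l/7
((11 + 7)/(5 + 3))*k(U, 13) = ((11 + 7)/(5 + 3))*((1/7)*13) = (18/8)*(13/7) = (18*(1/8))*(13/7) = (9/4)*(13/7) = 117/28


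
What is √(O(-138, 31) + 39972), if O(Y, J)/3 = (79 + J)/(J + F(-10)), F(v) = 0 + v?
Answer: √1959398/7 ≈ 199.97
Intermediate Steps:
F(v) = v
O(Y, J) = 3*(79 + J)/(-10 + J) (O(Y, J) = 3*((79 + J)/(J - 10)) = 3*((79 + J)/(-10 + J)) = 3*(79 + J)/(-10 + J))
√(O(-138, 31) + 39972) = √(3*(79 + 31)/(-10 + 31) + 39972) = √(3*110/21 + 39972) = √(3*(1/21)*110 + 39972) = √(110/7 + 39972) = √(279914/7) = √1959398/7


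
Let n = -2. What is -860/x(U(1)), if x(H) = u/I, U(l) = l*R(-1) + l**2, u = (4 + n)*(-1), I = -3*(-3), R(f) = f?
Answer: 3870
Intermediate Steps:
I = 9
u = -2 (u = (4 - 2)*(-1) = 2*(-1) = -2)
U(l) = l**2 - l (U(l) = l*(-1) + l**2 = -l + l**2 = l**2 - l)
x(H) = -2/9
-860/x(U(1)) = -860/(-2/9) = -860*(-9/2) = 3870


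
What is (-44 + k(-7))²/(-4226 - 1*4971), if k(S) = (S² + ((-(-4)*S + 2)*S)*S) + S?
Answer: -1628176/9197 ≈ -177.03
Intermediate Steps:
k(S) = S + S² + S²*(2 + 4*S) (k(S) = (S² + ((4*S + 2)*S)*S) + S = (S² + ((2 + 4*S)*S)*S) + S = (S² + (S*(2 + 4*S))*S) + S = (S² + S²*(2 + 4*S)) + S = S + S² + S²*(2 + 4*S))
(-44 + k(-7))²/(-4226 - 1*4971) = (-44 - 7*(1 + 3*(-7) + 4*(-7)²))²/(-4226 - 1*4971) = (-44 - 7*(1 - 21 + 4*49))²/(-4226 - 4971) = (-44 - 7*(1 - 21 + 196))²/(-9197) = (-44 - 7*176)²*(-1/9197) = (-44 - 1232)²*(-1/9197) = (-1276)²*(-1/9197) = 1628176*(-1/9197) = -1628176/9197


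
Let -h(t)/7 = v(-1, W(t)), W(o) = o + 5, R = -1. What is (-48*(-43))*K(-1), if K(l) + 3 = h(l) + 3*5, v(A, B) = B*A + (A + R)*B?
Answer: 198144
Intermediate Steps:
W(o) = 5 + o
v(A, B) = A*B + B*(-1 + A) (v(A, B) = B*A + (A - 1)*B = A*B + (-1 + A)*B = A*B + B*(-1 + A))
h(t) = 105 + 21*t (h(t) = -7*(5 + t)*(-1 + 2*(-1)) = -7*(5 + t)*(-1 - 2) = -7*(5 + t)*(-3) = -7*(-15 - 3*t) = 105 + 21*t)
K(l) = 117 + 21*l (K(l) = -3 + ((105 + 21*l) + 3*5) = -3 + ((105 + 21*l) + 15) = -3 + (120 + 21*l) = 117 + 21*l)
(-48*(-43))*K(-1) = (-48*(-43))*(117 + 21*(-1)) = 2064*(117 - 21) = 2064*96 = 198144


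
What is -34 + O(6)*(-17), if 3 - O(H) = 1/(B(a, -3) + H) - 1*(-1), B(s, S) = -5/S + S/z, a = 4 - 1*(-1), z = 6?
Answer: -2822/43 ≈ -65.628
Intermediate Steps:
a = 5 (a = 4 + 1 = 5)
B(s, S) = -5/S + S/6
O(H) = 2 - 1/(7/6 + H) (O(H) = 3 - (1/((-5/(-3) + (⅙)*(-3)) + H) - 1*(-1)) = 3 - (1/((-5*(-⅓) - ½) + H) + 1) = 3 - (1/((5/3 - ½) + H) + 1) = 3 - (1/(7/6 + H) + 1) = 3 - (1 + 1/(7/6 + H)) = 3 + (-1 - 1/(7/6 + H)) = 2 - 1/(7/6 + H))
-34 + O(6)*(-17) = -34 + (4*(2 + 3*6)/(7 + 6*6))*(-17) = -34 + (4*(2 + 18)/(7 + 36))*(-17) = -34 + (4*20/43)*(-17) = -34 + (4*(1/43)*20)*(-17) = -34 + (80/43)*(-17) = -34 - 1360/43 = -2822/43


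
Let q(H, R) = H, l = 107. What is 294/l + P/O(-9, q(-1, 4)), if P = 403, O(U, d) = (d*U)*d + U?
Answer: -37829/1926 ≈ -19.641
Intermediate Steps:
O(U, d) = U + U*d² (O(U, d) = (U*d)*d + U = U*d² + U = U + U*d²)
294/l + P/O(-9, q(-1, 4)) = 294/107 + 403/((-9*(1 + (-1)²))) = 294*(1/107) + 403/((-9*(1 + 1))) = 294/107 + 403/((-9*2)) = 294/107 + 403/(-18) = 294/107 + 403*(-1/18) = 294/107 - 403/18 = -37829/1926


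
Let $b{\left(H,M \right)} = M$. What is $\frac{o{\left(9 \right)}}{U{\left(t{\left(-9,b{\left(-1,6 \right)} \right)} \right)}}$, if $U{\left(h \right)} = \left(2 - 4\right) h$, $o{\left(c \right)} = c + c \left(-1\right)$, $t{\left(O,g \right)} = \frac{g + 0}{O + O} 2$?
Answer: $0$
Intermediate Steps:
$t{\left(O,g \right)} = \frac{g}{O}$ ($t{\left(O,g \right)} = \frac{g}{2 O} 2 = \frac{g}{O}$)
$o{\left(c \right)} = 0$ ($o{\left(c \right)} = c - c = 0$)
$U{\left(h \right)} = - 2 h$
$\frac{o{\left(9 \right)}}{U{\left(t{\left(-9,b{\left(-1,6 \right)} \right)} \right)}} = \frac{0}{\left(-2\right) \frac{6}{-9}} = \frac{0}{\left(-2\right) 6 \left(- \frac{1}{9}\right)} = \frac{0}{\left(-2\right) \left(- \frac{2}{3}\right)} = \frac{0}{\frac{4}{3}} = 0 \cdot \frac{3}{4} = 0$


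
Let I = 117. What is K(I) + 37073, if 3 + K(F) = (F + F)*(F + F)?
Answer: 91826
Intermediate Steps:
K(F) = -3 + 4*F² (K(F) = -3 + (F + F)*(F + F) = -3 + (2*F)*(2*F) = -3 + 4*F²)
K(I) + 37073 = (-3 + 4*117²) + 37073 = (-3 + 4*13689) + 37073 = (-3 + 54756) + 37073 = 54753 + 37073 = 91826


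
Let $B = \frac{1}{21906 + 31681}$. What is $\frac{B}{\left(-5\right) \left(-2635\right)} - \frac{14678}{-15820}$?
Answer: $\frac{1036279608137}{1116905802950} \approx 0.92781$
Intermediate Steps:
$B = \frac{1}{53587} \approx 1.8661 \cdot 10^{-5}$
$\frac{B}{\left(-5\right) \left(-2635\right)} - \frac{14678}{-15820} = \frac{1}{53587 \left(\left(-5\right) \left(-2635\right)\right)} - \frac{14678}{-15820} = \frac{1}{53587 \cdot 13175} - - \frac{7339}{7910} = \frac{1}{53587} \cdot \frac{1}{13175} + \frac{7339}{7910} = \frac{1}{706008725} + \frac{7339}{7910} = \frac{1036279608137}{1116905802950}$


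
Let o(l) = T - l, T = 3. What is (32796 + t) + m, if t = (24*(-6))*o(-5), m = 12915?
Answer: 44559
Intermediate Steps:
o(l) = 3 - l
t = -1152 (t = (24*(-6))*(3 - 1*(-5)) = -144*(3 + 5) = -144*8 = -1152)
(32796 + t) + m = (32796 - 1152) + 12915 = 31644 + 12915 = 44559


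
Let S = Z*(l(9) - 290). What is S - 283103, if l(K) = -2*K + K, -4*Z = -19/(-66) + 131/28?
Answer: -1044976577/3696 ≈ -2.8273e+5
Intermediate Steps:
Z = -4589/3696 (Z = -(-19/(-66) + 131/28)/4 = -(-19*(-1/66) + 131*(1/28))/4 = -(19/66 + 131/28)/4 = -¼*4589/924 = -4589/3696 ≈ -1.2416)
l(K) = -K
S = 1372111/3696 (S = -4589*(-1*9 - 290)/3696 = -4589*(-9 - 290)/3696 = -4589/3696*(-299) = 1372111/3696 ≈ 371.24)
S - 283103 = 1372111/3696 - 283103 = -1044976577/3696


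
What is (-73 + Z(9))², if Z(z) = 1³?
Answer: 5184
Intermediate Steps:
Z(z) = 1
(-73 + Z(9))² = (-73 + 1)² = (-72)² = 5184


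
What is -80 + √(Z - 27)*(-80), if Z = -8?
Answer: -80 - 80*I*√35 ≈ -80.0 - 473.29*I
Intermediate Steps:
-80 + √(Z - 27)*(-80) = -80 + √(-8 - 27)*(-80) = -80 + √(-35)*(-80) = -80 + (I*√35)*(-80) = -80 - 80*I*√35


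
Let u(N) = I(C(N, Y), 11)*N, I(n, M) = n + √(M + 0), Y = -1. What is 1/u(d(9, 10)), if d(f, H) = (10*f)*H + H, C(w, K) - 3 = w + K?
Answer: 456/378438515 - √11/756877030 ≈ 1.2006e-6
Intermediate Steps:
C(w, K) = 3 + K + w (C(w, K) = 3 + (w + K) = 3 + (K + w) = 3 + K + w)
I(n, M) = n + √M
d(f, H) = H + 10*H*f (d(f, H) = 10*H*f + H = H + 10*H*f)
u(N) = N*(2 + N + √11) (u(N) = ((3 - 1 + N) + √11)*N = ((2 + N) + √11)*N = (2 + N + √11)*N = N*(2 + N + √11))
1/u(d(9, 10)) = 1/((10*(1 + 10*9))*(2 + 10*(1 + 10*9) + √11)) = 1/((10*(1 + 90))*(2 + 10*(1 + 90) + √11)) = 1/((10*91)*(2 + 10*91 + √11)) = 1/(910*(2 + 910 + √11)) = 1/(910*(912 + √11)) = 1/(829920 + 910*√11)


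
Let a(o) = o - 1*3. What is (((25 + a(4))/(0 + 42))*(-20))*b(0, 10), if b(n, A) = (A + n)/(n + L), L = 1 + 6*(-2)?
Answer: 2600/231 ≈ 11.255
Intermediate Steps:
a(o) = -3 + o (a(o) = o - 3 = -3 + o)
L = -11 (L = 1 - 12 = -11)
b(n, A) = (A + n)/(-11 + n) (b(n, A) = (A + n)/(n - 11) = (A + n)/(-11 + n))
(((25 + a(4))/(0 + 42))*(-20))*b(0, 10) = (((25 + (-3 + 4))/(0 + 42))*(-20))*((10 + 0)/(-11 + 0)) = (((25 + 1)/42)*(-20))*(10/(-11)) = ((26*(1/42))*(-20))*(-1/11*10) = ((13/21)*(-20))*(-10/11) = -260/21*(-10/11) = 2600/231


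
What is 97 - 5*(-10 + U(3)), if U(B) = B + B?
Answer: 117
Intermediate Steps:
U(B) = 2*B
97 - 5*(-10 + U(3)) = 97 - 5*(-10 + 2*3) = 97 - 5*(-10 + 6) = 97 - 5*(-4) = 97 - 1*(-20) = 97 + 20 = 117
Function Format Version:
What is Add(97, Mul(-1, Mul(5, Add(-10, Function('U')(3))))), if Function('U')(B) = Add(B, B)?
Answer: 117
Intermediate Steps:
Function('U')(B) = Mul(2, B)
Add(97, Mul(-1, Mul(5, Add(-10, Function('U')(3))))) = Add(97, Mul(-1, Mul(5, Add(-10, Mul(2, 3))))) = Add(97, Mul(-1, Mul(5, Add(-10, 6)))) = Add(97, Mul(-1, Mul(5, -4))) = Add(97, Mul(-1, -20)) = Add(97, 20) = 117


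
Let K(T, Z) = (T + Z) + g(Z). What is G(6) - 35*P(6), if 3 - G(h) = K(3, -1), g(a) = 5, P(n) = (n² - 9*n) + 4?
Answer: 486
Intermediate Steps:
P(n) = 4 + n² - 9*n
K(T, Z) = 5 + T + Z (K(T, Z) = (T + Z) + 5 = 5 + T + Z)
G(h) = -4 (G(h) = 3 - (5 + 3 - 1) = 3 - 1*7 = 3 - 7 = -4)
G(6) - 35*P(6) = -4 - 35*(4 + 6² - 9*6) = -4 - 35*(4 + 36 - 54) = -4 - 35*(-14) = -4 + 490 = 486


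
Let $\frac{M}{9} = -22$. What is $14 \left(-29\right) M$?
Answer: $80388$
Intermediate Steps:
$M = -198$ ($M = 9 \left(-22\right) = -198$)
$14 \left(-29\right) M = 14 \left(-29\right) \left(-198\right) = \left(-406\right) \left(-198\right) = 80388$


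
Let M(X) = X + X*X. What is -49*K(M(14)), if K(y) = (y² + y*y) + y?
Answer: -4332090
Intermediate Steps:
M(X) = X + X²
K(y) = y + 2*y² (K(y) = (y² + y²) + y = 2*y² + y = y + 2*y²)
-49*K(M(14)) = -49*14*(1 + 14)*(1 + 2*(14*(1 + 14))) = -49*14*15*(1 + 2*(14*15)) = -10290*(1 + 2*210) = -10290*(1 + 420) = -10290*421 = -49*88410 = -4332090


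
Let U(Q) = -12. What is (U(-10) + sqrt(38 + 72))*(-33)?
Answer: 396 - 33*sqrt(110) ≈ 49.893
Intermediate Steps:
(U(-10) + sqrt(38 + 72))*(-33) = (-12 + sqrt(38 + 72))*(-33) = (-12 + sqrt(110))*(-33) = 396 - 33*sqrt(110)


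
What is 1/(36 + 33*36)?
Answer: 1/1224 ≈ 0.00081699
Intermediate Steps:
1/(36 + 33*36) = 1/(36 + 1188) = 1/1224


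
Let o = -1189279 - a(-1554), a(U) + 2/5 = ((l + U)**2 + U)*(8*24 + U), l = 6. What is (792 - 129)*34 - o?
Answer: -16302188397/5 ≈ -3.2604e+9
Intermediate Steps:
a(U) = -2/5 + (192 + U)*(U + (6 + U)**2) (a(U) = -2/5 + ((6 + U)**2 + U)*(8*24 + U) = -2/5 + (U + (6 + U)**2)*(192 + U) = -2/5 + (192 + U)*(U + (6 + U)**2))
o = 16302301107/5 (o = -1189279 - (34558/5 + (-1554)**3 + 205*(-1554)**2 + 2532*(-1554)) = -1189279 - (34558/5 - 3752779464 + 205*2414916 - 3934728) = -1189279 - (34558/5 - 3752779464 + 495057780 - 3934728) = -1189279 - 1*(-16308247502/5) = -1189279 + 16308247502/5 = 16302301107/5 ≈ 3.2605e+9)
(792 - 129)*34 - o = (792 - 129)*34 - 1*16302301107/5 = 663*34 - 16302301107/5 = 22542 - 16302301107/5 = -16302188397/5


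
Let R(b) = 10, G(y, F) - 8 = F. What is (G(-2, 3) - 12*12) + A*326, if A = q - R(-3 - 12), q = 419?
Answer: 133201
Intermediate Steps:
G(y, F) = 8 + F
A = 409 (A = 419 - 1*10 = 419 - 10 = 409)
(G(-2, 3) - 12*12) + A*326 = ((8 + 3) - 12*12) + 409*326 = (11 - 144) + 133334 = -133 + 133334 = 133201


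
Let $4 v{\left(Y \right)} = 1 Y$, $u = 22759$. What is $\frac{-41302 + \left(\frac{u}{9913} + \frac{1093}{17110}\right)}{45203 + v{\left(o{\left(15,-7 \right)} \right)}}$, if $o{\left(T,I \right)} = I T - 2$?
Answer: $- \frac{14009782080922}{15324816729075} \approx -0.91419$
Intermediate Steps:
$o{\left(T,I \right)} = -2 + I T$
$v{\left(Y \right)} = \frac{Y}{4}$ ($v{\left(Y \right)} = \frac{1 Y}{4} = \frac{Y}{4}$)
$\frac{-41302 + \left(\frac{u}{9913} + \frac{1093}{17110}\right)}{45203 + v{\left(o{\left(15,-7 \right)} \right)}} = \frac{-41302 + \left(\frac{22759}{9913} + \frac{1093}{17110}\right)}{45203 + \frac{-2 - 105}{4}} = \frac{-41302 + \left(22759 \cdot \frac{1}{9913} + 1093 \cdot \frac{1}{17110}\right)}{45203 + \frac{-2 - 105}{4}} = \frac{-41302 + \left(\frac{22759}{9913} + \frac{1093}{17110}\right)}{45203 + \frac{1}{4} \left(-107\right)} = \frac{-41302 + \frac{400241399}{169611430}}{45203 - \frac{107}{4}} = - \frac{7004891040461}{169611430 \cdot \frac{180705}{4}} = \left(- \frac{7004891040461}{169611430}\right) \frac{4}{180705} = - \frac{14009782080922}{15324816729075}$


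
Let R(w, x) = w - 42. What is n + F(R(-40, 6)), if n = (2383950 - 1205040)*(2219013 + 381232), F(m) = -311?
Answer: 3065454832639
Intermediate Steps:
R(w, x) = -42 + w
n = 3065454832950 (n = 1178910*2600245 = 3065454832950)
n + F(R(-40, 6)) = 3065454832950 - 311 = 3065454832639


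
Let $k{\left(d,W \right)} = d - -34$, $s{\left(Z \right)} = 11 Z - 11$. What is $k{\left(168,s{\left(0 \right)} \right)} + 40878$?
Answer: $41080$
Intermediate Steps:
$s{\left(Z \right)} = -11 + 11 Z$
$k{\left(d,W \right)} = 34 + d$ ($k{\left(d,W \right)} = d + 34 = 34 + d$)
$k{\left(168,s{\left(0 \right)} \right)} + 40878 = \left(34 + 168\right) + 40878 = 202 + 40878 = 41080$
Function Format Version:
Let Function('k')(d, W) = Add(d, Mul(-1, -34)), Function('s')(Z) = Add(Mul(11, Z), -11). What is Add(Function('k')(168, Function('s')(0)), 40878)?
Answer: 41080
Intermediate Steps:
Function('s')(Z) = Add(-11, Mul(11, Z))
Function('k')(d, W) = Add(34, d) (Function('k')(d, W) = Add(d, 34) = Add(34, d))
Add(Function('k')(168, Function('s')(0)), 40878) = Add(Add(34, 168), 40878) = Add(202, 40878) = 41080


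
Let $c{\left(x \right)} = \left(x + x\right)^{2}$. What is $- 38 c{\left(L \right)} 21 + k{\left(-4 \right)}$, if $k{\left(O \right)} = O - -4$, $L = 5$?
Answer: $-79800$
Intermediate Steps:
$k{\left(O \right)} = 4 + O$ ($k{\left(O \right)} = O + 4 = 4 + O$)
$c{\left(x \right)} = 4 x^{2}$ ($c{\left(x \right)} = \left(2 x\right)^{2} = 4 x^{2}$)
$- 38 c{\left(L \right)} 21 + k{\left(-4 \right)} = - 38 \cdot 4 \cdot 5^{2} \cdot 21 + \left(4 - 4\right) = - 38 \cdot 4 \cdot 25 \cdot 21 + 0 = - 38 \cdot 100 \cdot 21 + 0 = \left(-38\right) 2100 + 0 = -79800 + 0 = -79800$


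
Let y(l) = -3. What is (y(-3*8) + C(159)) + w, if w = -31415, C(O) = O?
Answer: -31259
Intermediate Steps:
(y(-3*8) + C(159)) + w = (-3 + 159) - 31415 = 156 - 31415 = -31259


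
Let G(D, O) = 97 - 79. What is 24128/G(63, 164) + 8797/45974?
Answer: 554709509/413766 ≈ 1340.6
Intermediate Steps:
G(D, O) = 18
24128/G(63, 164) + 8797/45974 = 24128/18 + 8797/45974 = 24128*(1/18) + 8797*(1/45974) = 12064/9 + 8797/45974 = 554709509/413766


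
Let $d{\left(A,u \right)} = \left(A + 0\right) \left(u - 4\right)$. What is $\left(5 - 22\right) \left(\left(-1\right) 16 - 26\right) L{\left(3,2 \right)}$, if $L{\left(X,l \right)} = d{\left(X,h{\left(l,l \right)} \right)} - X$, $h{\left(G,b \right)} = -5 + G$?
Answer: $-17136$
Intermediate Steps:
$d{\left(A,u \right)} = A \left(-4 + u\right)$
$L{\left(X,l \right)} = - X + X \left(-9 + l\right)$ ($L{\left(X,l \right)} = X \left(-4 + \left(-5 + l\right)\right) - X = X \left(-9 + l\right) - X = - X + X \left(-9 + l\right)$)
$\left(5 - 22\right) \left(\left(-1\right) 16 - 26\right) L{\left(3,2 \right)} = \left(5 - 22\right) \left(\left(-1\right) 16 - 26\right) 3 \left(-10 + 2\right) = - 17 \left(-16 - 26\right) 3 \left(-8\right) = \left(-17\right) \left(-42\right) \left(-24\right) = 714 \left(-24\right) = -17136$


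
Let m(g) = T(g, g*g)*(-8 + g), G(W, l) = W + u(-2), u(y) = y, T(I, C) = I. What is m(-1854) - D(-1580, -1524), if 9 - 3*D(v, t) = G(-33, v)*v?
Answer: 10411735/3 ≈ 3.4706e+6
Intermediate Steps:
G(W, l) = -2 + W (G(W, l) = W - 2 = -2 + W)
D(v, t) = 3 + 35*v/3 (D(v, t) = 3 - (-2 - 33)*v/3 = 3 - (-35)*v/3 = 3 + 35*v/3)
m(g) = g*(-8 + g)
m(-1854) - D(-1580, -1524) = -1854*(-8 - 1854) - (3 + (35/3)*(-1580)) = -1854*(-1862) - (3 - 55300/3) = 3452148 - 1*(-55291/3) = 3452148 + 55291/3 = 10411735/3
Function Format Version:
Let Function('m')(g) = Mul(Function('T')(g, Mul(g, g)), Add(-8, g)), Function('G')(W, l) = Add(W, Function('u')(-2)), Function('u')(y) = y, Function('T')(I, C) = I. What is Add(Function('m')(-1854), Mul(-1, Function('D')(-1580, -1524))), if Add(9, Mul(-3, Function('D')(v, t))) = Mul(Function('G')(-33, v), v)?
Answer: Rational(10411735, 3) ≈ 3.4706e+6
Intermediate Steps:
Function('G')(W, l) = Add(-2, W) (Function('G')(W, l) = Add(W, -2) = Add(-2, W))
Function('D')(v, t) = Add(3, Mul(Rational(35, 3), v)) (Function('D')(v, t) = Add(3, Mul(Rational(-1, 3), Mul(Add(-2, -33), v))) = Add(3, Mul(Rational(-1, 3), Mul(-35, v))) = Add(3, Mul(Rational(35, 3), v)))
Function('m')(g) = Mul(g, Add(-8, g))
Add(Function('m')(-1854), Mul(-1, Function('D')(-1580, -1524))) = Add(Mul(-1854, Add(-8, -1854)), Mul(-1, Add(3, Mul(Rational(35, 3), -1580)))) = Add(Mul(-1854, -1862), Mul(-1, Add(3, Rational(-55300, 3)))) = Add(3452148, Mul(-1, Rational(-55291, 3))) = Add(3452148, Rational(55291, 3)) = Rational(10411735, 3)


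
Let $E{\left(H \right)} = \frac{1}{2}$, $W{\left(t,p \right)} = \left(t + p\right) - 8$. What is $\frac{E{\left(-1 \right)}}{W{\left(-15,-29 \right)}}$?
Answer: $- \frac{1}{104} \approx -0.0096154$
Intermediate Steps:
$W{\left(t,p \right)} = -8 + p + t$ ($W{\left(t,p \right)} = \left(p + t\right) - 8 = -8 + p + t$)
$E{\left(H \right)} = \frac{1}{2}$
$\frac{E{\left(-1 \right)}}{W{\left(-15,-29 \right)}} = \frac{1}{2 \left(-8 - 29 - 15\right)} = \frac{1}{2 \left(-52\right)} = \frac{1}{2} \left(- \frac{1}{52}\right) = - \frac{1}{104}$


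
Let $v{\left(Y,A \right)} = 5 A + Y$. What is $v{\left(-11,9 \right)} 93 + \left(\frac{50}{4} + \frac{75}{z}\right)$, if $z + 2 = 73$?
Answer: $\frac{450929}{142} \approx 3175.6$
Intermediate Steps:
$v{\left(Y,A \right)} = Y + 5 A$
$z = 71$ ($z = -2 + 73 = 71$)
$v{\left(-11,9 \right)} 93 + \left(\frac{50}{4} + \frac{75}{z}\right) = \left(-11 + 5 \cdot 9\right) 93 + \left(\frac{50}{4} + \frac{75}{71}\right) = \left(-11 + 45\right) 93 + \left(50 \cdot \frac{1}{4} + 75 \cdot \frac{1}{71}\right) = 34 \cdot 93 + \left(\frac{25}{2} + \frac{75}{71}\right) = 3162 + \frac{1925}{142} = \frac{450929}{142}$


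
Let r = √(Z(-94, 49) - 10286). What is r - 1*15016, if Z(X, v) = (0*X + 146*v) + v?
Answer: -15016 + I*√3083 ≈ -15016.0 + 55.525*I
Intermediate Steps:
Z(X, v) = 147*v (Z(X, v) = (0 + 146*v) + v = 146*v + v = 147*v)
r = I*√3083 (r = √(147*49 - 10286) = √(7203 - 10286) = √(-3083) = I*√3083 ≈ 55.525*I)
r - 1*15016 = I*√3083 - 1*15016 = I*√3083 - 15016 = -15016 + I*√3083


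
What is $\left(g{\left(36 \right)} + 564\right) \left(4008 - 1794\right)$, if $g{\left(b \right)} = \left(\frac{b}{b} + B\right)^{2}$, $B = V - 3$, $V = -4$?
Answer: $1328400$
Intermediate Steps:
$B = -7$ ($B = -4 - 3 = -7$)
$g{\left(b \right)} = 36$ ($g{\left(b \right)} = \left(\frac{b}{b} - 7\right)^{2} = \left(1 - 7\right)^{2} = \left(-6\right)^{2} = 36$)
$\left(g{\left(36 \right)} + 564\right) \left(4008 - 1794\right) = \left(36 + 564\right) \left(4008 - 1794\right) = 600 \cdot 2214 = 1328400$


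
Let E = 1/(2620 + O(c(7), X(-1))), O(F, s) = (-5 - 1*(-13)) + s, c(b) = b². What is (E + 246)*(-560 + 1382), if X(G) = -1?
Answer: 531211746/2627 ≈ 2.0221e+5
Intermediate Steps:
O(F, s) = 8 + s (O(F, s) = (-5 + 13) + s = 8 + s)
E = 1/2627 (E = 1/(2620 + (8 - 1)) = 1/(2620 + 7) = 1/2627 ≈ 0.00038066)
(E + 246)*(-560 + 1382) = (1/2627 + 246)*(-560 + 1382) = (646243/2627)*822 = 531211746/2627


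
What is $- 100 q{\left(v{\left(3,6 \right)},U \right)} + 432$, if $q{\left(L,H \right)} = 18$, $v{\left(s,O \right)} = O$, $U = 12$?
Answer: $-1368$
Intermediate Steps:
$- 100 q{\left(v{\left(3,6 \right)},U \right)} + 432 = \left(-100\right) 18 + 432 = -1800 + 432 = -1368$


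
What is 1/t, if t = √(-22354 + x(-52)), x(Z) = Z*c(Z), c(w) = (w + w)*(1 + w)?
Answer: -I*√298162/298162 ≈ -0.0018314*I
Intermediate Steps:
c(w) = 2*w*(1 + w) (c(w) = (2*w)*(1 + w) = 2*w*(1 + w))
x(Z) = 2*Z²*(1 + Z) (x(Z) = Z*(2*Z*(1 + Z)) = 2*Z²*(1 + Z))
t = I*√298162 (t = √(-22354 + 2*(-52)²*(1 - 52)) = √(-22354 + 2*2704*(-51)) = √(-22354 - 275808) = √(-298162) = I*√298162 ≈ 546.04*I)
1/t = 1/(I*√298162) = -I*√298162/298162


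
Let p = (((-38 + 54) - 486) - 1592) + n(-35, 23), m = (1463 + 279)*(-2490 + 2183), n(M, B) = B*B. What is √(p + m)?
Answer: I*√536327 ≈ 732.34*I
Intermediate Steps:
n(M, B) = B²
m = -534794 (m = 1742*(-307) = -534794)
p = -1533 (p = (((-38 + 54) - 486) - 1592) + 23² = ((16 - 486) - 1592) + 529 = (-470 - 1592) + 529 = -2062 + 529 = -1533)
√(p + m) = √(-1533 - 534794) = √(-536327) = I*√536327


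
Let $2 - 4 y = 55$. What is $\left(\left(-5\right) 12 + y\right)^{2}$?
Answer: $\frac{85849}{16} \approx 5365.6$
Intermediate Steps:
$y = - \frac{53}{4}$ ($y = \frac{1}{2} - \frac{55}{4} = - \frac{53}{4} \approx -13.25$)
$\left(\left(-5\right) 12 + y\right)^{2} = \left(\left(-5\right) 12 - \frac{53}{4}\right)^{2} = \left(-60 - \frac{53}{4}\right)^{2} = \left(- \frac{293}{4}\right)^{2} = \frac{85849}{16}$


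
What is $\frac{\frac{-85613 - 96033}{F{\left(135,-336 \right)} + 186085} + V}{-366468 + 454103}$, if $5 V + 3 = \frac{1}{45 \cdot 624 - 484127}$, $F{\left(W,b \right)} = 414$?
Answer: $- \frac{669352681668}{37267795694568275} \approx -1.7961 \cdot 10^{-5}$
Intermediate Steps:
$V = - \frac{1368142}{2280235}$ ($V = - \frac{3}{5} + \frac{1}{5 \left(45 \cdot 624 - 484127\right)} = - \frac{3}{5} + \frac{1}{5 \left(28080 - 484127\right)} = - \frac{3}{5} + \frac{1}{5 \left(-456047\right)} = - \frac{3}{5} + \frac{1}{5} \left(- \frac{1}{456047}\right) = - \frac{3}{5} - \frac{1}{2280235} = - \frac{1368142}{2280235} \approx -0.6$)
$\frac{\frac{-85613 - 96033}{F{\left(135,-336 \right)} + 186085} + V}{-366468 + 454103} = \frac{\frac{-85613 - 96033}{414 + 186085} - \frac{1368142}{2280235}}{-366468 + 454103} = \frac{- \frac{181646}{186499} - \frac{1368142}{2280235}}{87635} = \left(\left(-181646\right) \frac{1}{186499} - \frac{1368142}{2280235}\right) \frac{1}{87635} = \left(- \frac{181646}{186499} - \frac{1368142}{2280235}\right) \frac{1}{87635} = \left(- \frac{669352681668}{425261547265}\right) \frac{1}{87635} = - \frac{669352681668}{37267795694568275}$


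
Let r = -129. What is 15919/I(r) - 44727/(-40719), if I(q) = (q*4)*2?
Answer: -200682499/14007336 ≈ -14.327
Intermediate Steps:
I(q) = 8*q (I(q) = (4*q)*2 = 8*q)
15919/I(r) - 44727/(-40719) = 15919/((8*(-129))) - 44727/(-40719) = 15919/(-1032) - 44727*(-1/40719) = 15919*(-1/1032) + 14909/13573 = -15919/1032 + 14909/13573 = -200682499/14007336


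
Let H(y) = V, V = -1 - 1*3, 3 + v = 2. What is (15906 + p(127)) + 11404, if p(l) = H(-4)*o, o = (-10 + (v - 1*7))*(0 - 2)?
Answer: 27166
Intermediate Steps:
v = -1 (v = -3 + 2 = -1)
V = -4 (V = -1 - 3 = -4)
H(y) = -4
o = 36 (o = (-10 + (-1 - 1*7))*(0 - 2) = (-10 + (-1 - 7))*(-2) = (-10 - 8)*(-2) = -18*(-2) = 36)
p(l) = -144 (p(l) = -4*36 = -144)
(15906 + p(127)) + 11404 = (15906 - 144) + 11404 = 15762 + 11404 = 27166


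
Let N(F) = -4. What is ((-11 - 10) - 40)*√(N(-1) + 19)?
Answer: -61*√15 ≈ -236.25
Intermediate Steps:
((-11 - 10) - 40)*√(N(-1) + 19) = ((-11 - 10) - 40)*√(-4 + 19) = (-21 - 40)*√15 = -61*√15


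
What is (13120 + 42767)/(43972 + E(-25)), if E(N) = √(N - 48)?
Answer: 2457463164/1933536857 - 55887*I*√73/1933536857 ≈ 1.271 - 0.00024696*I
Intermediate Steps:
E(N) = √(-48 + N)
(13120 + 42767)/(43972 + E(-25)) = (13120 + 42767)/(43972 + √(-48 - 25)) = 55887/(43972 + √(-73)) = 55887/(43972 + I*√73)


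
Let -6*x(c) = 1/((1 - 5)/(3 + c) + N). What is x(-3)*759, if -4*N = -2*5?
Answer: 0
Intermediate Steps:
N = 5/2 (N = -(-1)*5/2 = -1/4*(-10) = 5/2 ≈ 2.5000)
x(c) = -1/(6*(5/2 - 4/(3 + c))) (x(c) = -1/(6*((1 - 5)/(3 + c) + 5/2)) = -1/(6*(-4/(3 + c) + 5/2)) = -1/(6*(5/2 - 4/(3 + c))))
x(-3)*759 = ((-3 - 1*(-3))/(3*(7 + 5*(-3))))*759 = ((-3 + 3)/(3*(7 - 15)))*759 = ((1/3)*0/(-8))*759 = ((1/3)*(-1/8)*0)*759 = 0*759 = 0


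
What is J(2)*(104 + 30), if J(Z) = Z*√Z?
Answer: 268*√2 ≈ 379.01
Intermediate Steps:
J(Z) = Z^(3/2)
J(2)*(104 + 30) = 2^(3/2)*(104 + 30) = (2*√2)*134 = 268*√2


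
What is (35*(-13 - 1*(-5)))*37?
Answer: -10360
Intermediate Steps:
(35*(-13 - 1*(-5)))*37 = (35*(-13 + 5))*37 = (35*(-8))*37 = -280*37 = -10360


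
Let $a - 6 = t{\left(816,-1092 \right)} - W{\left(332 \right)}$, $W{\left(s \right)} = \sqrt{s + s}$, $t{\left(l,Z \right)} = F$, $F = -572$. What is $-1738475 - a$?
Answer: $-1737909 + 2 \sqrt{166} \approx -1.7379 \cdot 10^{6}$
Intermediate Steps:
$t{\left(l,Z \right)} = -572$
$W{\left(s \right)} = \sqrt{2} \sqrt{s}$ ($W{\left(s \right)} = \sqrt{2 s} = \sqrt{2} \sqrt{s}$)
$a = -566 - 2 \sqrt{166}$ ($a = 6 - \left(572 + \sqrt{2} \sqrt{332}\right) = 6 - \left(572 + \sqrt{2} \cdot 2 \sqrt{83}\right) = 6 - \left(572 + 2 \sqrt{166}\right) = -566 - 2 \sqrt{166} \approx -591.77$)
$-1738475 - a = -1738475 - \left(-566 - 2 \sqrt{166}\right) = -1738475 + \left(566 + 2 \sqrt{166}\right) = -1737909 + 2 \sqrt{166}$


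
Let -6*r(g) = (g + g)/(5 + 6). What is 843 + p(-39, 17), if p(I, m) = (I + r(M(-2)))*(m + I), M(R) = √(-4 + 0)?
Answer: 1701 + 4*I/3 ≈ 1701.0 + 1.3333*I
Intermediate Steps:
M(R) = 2*I (M(R) = √(-4) = 2*I)
r(g) = -g/33 (r(g) = -(g + g)/(6*(5 + 6)) = -2*g/(6*11) = -g/33)
p(I, m) = (I + m)*(I - 2*I/33) (p(I, m) = (I - 2*I/33)*(m + I) = (I - 2*I/33)*(I + m) = (I + m)*(I - 2*I/33))
843 + p(-39, 17) = 843 + ((-39)² - 39*17 - 2/33*I*(-39) - 2/33*I*17) = 843 + (1521 - 663 + 26*I/11 - 34*I/33) = 843 + (858 + 4*I/3) = 1701 + 4*I/3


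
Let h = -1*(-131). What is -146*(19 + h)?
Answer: -21900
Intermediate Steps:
h = 131
-146*(19 + h) = -146*(19 + 131) = -146*150 = -21900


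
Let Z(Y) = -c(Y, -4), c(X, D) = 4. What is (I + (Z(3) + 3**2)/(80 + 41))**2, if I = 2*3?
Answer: 534361/14641 ≈ 36.498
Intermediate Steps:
I = 6
Z(Y) = -4 (Z(Y) = -1*4 = -4)
(I + (Z(3) + 3**2)/(80 + 41))**2 = (6 + (-4 + 3**2)/(80 + 41))**2 = (6 + (-4 + 9)/121)**2 = (6 + 5*(1/121))**2 = (6 + 5/121)**2 = (731/121)**2 = 534361/14641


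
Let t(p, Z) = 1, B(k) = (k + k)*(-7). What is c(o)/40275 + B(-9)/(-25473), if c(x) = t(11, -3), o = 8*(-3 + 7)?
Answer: -240437/48853575 ≈ -0.0049216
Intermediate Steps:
B(k) = -14*k (B(k) = (2*k)*(-7) = -14*k)
o = 32 (o = 8*4 = 32)
c(x) = 1
c(o)/40275 + B(-9)/(-25473) = 1/40275 - 14*(-9)/(-25473) = 1*(1/40275) + 126*(-1/25473) = 1/40275 - 6/1213 = -240437/48853575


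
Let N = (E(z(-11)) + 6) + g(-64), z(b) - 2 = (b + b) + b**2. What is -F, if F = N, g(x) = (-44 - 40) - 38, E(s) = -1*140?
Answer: 256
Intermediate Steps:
z(b) = 2 + b**2 + 2*b (z(b) = 2 + ((b + b) + b**2) = 2 + (2*b + b**2) = 2 + (b**2 + 2*b) = 2 + b**2 + 2*b)
E(s) = -140
g(x) = -122 (g(x) = -84 - 38 = -122)
N = -256 (N = (-140 + 6) - 122 = -134 - 122 = -256)
F = -256
-F = -1*(-256) = 256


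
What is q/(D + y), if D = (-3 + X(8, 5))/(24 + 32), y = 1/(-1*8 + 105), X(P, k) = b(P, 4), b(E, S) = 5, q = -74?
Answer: -200984/125 ≈ -1607.9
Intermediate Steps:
X(P, k) = 5
y = 1/97 (y = 1/(-8 + 105) = 1/97 ≈ 0.010309)
D = 1/28 (D = (-3 + 5)/(24 + 32) = 2/56 = 2*(1/56) = 1/28 ≈ 0.035714)
q/(D + y) = -74/(1/28 + 1/97) = -74/(125/2716) = (2716/125)*(-74) = -200984/125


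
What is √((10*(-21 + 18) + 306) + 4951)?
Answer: √5227 ≈ 72.298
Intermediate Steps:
√((10*(-21 + 18) + 306) + 4951) = √((10*(-3) + 306) + 4951) = √((-30 + 306) + 4951) = √(276 + 4951) = √5227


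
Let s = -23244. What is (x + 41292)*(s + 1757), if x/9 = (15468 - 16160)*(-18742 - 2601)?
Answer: -2857029612552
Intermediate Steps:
x = 132924204 (x = 9*((15468 - 16160)*(-18742 - 2601)) = 9*(-692*(-21343)) = 9*14769356 = 132924204)
(x + 41292)*(s + 1757) = (132924204 + 41292)*(-23244 + 1757) = 132965496*(-21487) = -2857029612552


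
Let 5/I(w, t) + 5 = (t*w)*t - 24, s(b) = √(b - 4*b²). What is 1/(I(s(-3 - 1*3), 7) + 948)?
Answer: 342219323/324423780769 + 1225*I*√6/324423780769 ≈ 0.0010549 + 9.2491e-9*I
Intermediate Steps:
I(w, t) = 5/(-29 + w*t²) (I(w, t) = 5/(-5 + ((t*w)*t - 24)) = 5/(-5 + (w*t² - 24)) = 5/(-5 + (-24 + w*t²)) = 5/(-29 + w*t²))
1/(I(s(-3 - 1*3), 7) + 948) = 1/(5/(-29 + √((-3 - 1*3)*(1 - 4*(-3 - 1*3)))*7²) + 948) = 1/(5/(-29 + √((-3 - 3)*(1 - 4*(-3 - 3)))*49) + 948) = 1/(5/(-29 + √(-6*(1 - 4*(-6)))*49) + 948) = 1/(5/(-29 + √(-6*(1 + 24))*49) + 948) = 1/(5/(-29 + √(-6*25)*49) + 948) = 1/(5/(-29 + √(-150)*49) + 948) = 1/(5/(-29 + (5*I*√6)*49) + 948) = 1/(5/(-29 + 245*I*√6) + 948) = 1/(948 + 5/(-29 + 245*I*√6))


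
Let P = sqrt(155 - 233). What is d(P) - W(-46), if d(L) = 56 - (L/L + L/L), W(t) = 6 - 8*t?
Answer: -320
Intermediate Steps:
P = I*sqrt(78) (P = sqrt(-78) = I*sqrt(78) ≈ 8.8318*I)
d(L) = 54 (d(L) = 56 - (1 + 1) = 56 - 1*2 = 56 - 2 = 54)
d(P) - W(-46) = 54 - (6 - 8*(-46)) = 54 - (6 + 368) = 54 - 1*374 = 54 - 374 = -320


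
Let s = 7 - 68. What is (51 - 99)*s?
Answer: 2928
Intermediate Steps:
s = -61
(51 - 99)*s = (51 - 99)*(-61) = -48*(-61) = 2928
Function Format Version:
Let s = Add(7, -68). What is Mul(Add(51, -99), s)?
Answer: 2928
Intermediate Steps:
s = -61
Mul(Add(51, -99), s) = Mul(Add(51, -99), -61) = Mul(-48, -61) = 2928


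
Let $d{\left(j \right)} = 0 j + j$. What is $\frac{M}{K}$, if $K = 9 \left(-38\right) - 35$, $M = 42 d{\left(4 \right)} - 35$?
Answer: $- \frac{133}{377} \approx -0.35279$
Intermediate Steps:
$d{\left(j \right)} = j$ ($d{\left(j \right)} = 0 + j = j$)
$M = 133$ ($M = 42 \cdot 4 - 35 = 168 - 35 = 133$)
$K = -377$ ($K = -342 - 35 = -377$)
$\frac{M}{K} = \frac{133}{-377} = 133 \left(- \frac{1}{377}\right) = - \frac{133}{377}$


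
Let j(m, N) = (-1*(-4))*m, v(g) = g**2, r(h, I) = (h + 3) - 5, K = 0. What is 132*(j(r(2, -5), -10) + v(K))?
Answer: 0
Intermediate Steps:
r(h, I) = -2 + h (r(h, I) = (3 + h) - 5 = -2 + h)
j(m, N) = 4*m
132*(j(r(2, -5), -10) + v(K)) = 132*(4*(-2 + 2) + 0**2) = 132*(4*0 + 0) = 132*(0 + 0) = 132*0 = 0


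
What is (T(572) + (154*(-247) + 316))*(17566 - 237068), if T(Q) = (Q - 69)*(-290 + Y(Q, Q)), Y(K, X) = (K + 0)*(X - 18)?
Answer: -34947148726144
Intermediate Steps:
Y(K, X) = K*(-18 + X)
T(Q) = (-290 + Q*(-18 + Q))*(-69 + Q) (T(Q) = (Q - 69)*(-290 + Q*(-18 + Q)) = (-69 + Q)*(-290 + Q*(-18 + Q)) = (-290 + Q*(-18 + Q))*(-69 + Q))
(T(572) + (154*(-247) + 316))*(17566 - 237068) = ((20010 + 572**3 - 87*572**2 + 952*572) + (154*(-247) + 316))*(17566 - 237068) = ((20010 + 187149248 - 87*327184 + 544544) + (-38038 + 316))*(-219502) = ((20010 + 187149248 - 28465008 + 544544) - 37722)*(-219502) = (159248794 - 37722)*(-219502) = 159211072*(-219502) = -34947148726144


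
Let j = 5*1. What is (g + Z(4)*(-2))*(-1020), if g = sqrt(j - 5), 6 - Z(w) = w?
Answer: 4080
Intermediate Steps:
Z(w) = 6 - w
j = 5
g = 0 (g = sqrt(5 - 5) = sqrt(0) = 0)
(g + Z(4)*(-2))*(-1020) = (0 + (6 - 1*4)*(-2))*(-1020) = (0 + (6 - 4)*(-2))*(-1020) = (0 + 2*(-2))*(-1020) = (0 - 4)*(-1020) = -4*(-1020) = 4080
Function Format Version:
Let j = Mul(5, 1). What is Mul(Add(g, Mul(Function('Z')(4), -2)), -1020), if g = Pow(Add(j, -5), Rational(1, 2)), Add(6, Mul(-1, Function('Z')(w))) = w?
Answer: 4080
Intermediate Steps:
Function('Z')(w) = Add(6, Mul(-1, w))
j = 5
g = 0 (g = Pow(Add(5, -5), Rational(1, 2)) = Pow(0, Rational(1, 2)) = 0)
Mul(Add(g, Mul(Function('Z')(4), -2)), -1020) = Mul(Add(0, Mul(Add(6, Mul(-1, 4)), -2)), -1020) = Mul(Add(0, Mul(Add(6, -4), -2)), -1020) = Mul(Add(0, Mul(2, -2)), -1020) = Mul(Add(0, -4), -1020) = Mul(-4, -1020) = 4080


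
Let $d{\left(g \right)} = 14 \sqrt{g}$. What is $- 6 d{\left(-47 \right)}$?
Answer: $- 84 i \sqrt{47} \approx - 575.88 i$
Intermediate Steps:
$- 6 d{\left(-47 \right)} = - 6 \cdot 14 \sqrt{-47} = - 6 \cdot 14 i \sqrt{47} = - 84 i \sqrt{47}$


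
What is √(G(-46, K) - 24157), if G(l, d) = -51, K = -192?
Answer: 4*I*√1513 ≈ 155.59*I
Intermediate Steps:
√(G(-46, K) - 24157) = √(-51 - 24157) = √(-24208) = 4*I*√1513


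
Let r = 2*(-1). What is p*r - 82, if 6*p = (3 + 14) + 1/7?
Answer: -614/7 ≈ -87.714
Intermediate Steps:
r = -2
p = 20/7 (p = ((3 + 14) + 1/7)/6 = (17 + ⅐)/6 = (⅙)*(120/7) = 20/7 ≈ 2.8571)
p*r - 82 = (20/7)*(-2) - 82 = -40/7 - 82 = -614/7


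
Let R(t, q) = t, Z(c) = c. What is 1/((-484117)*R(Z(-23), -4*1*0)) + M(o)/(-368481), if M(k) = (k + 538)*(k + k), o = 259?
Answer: -4596912272105/4102922074371 ≈ -1.1204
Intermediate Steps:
M(k) = 2*k*(538 + k) (M(k) = (538 + k)*(2*k) = 2*k*(538 + k))
1/((-484117)*R(Z(-23), -4*1*0)) + M(o)/(-368481) = 1/(-484117*(-23)) + (2*259*(538 + 259))/(-368481) = -1/484117*(-1/23) + (2*259*797)*(-1/368481) = 1/11134691 + 412846*(-1/368481) = 1/11134691 - 412846/368481 = -4596912272105/4102922074371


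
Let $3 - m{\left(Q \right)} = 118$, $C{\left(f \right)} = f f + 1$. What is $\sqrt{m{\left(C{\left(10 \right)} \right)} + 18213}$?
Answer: $\sqrt{18098} \approx 134.53$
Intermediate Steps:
$C{\left(f \right)} = 1 + f^{2}$ ($C{\left(f \right)} = f^{2} + 1 = 1 + f^{2}$)
$m{\left(Q \right)} = -115$ ($m{\left(Q \right)} = 3 - 118 = -115$)
$\sqrt{m{\left(C{\left(10 \right)} \right)} + 18213} = \sqrt{-115 + 18213} = \sqrt{18098}$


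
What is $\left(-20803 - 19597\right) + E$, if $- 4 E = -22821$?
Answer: $- \frac{138779}{4} \approx -34695.0$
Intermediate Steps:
$E = \frac{22821}{4}$ ($E = \left(- \frac{1}{4}\right) \left(-22821\right) = \frac{22821}{4} \approx 5705.3$)
$\left(-20803 - 19597\right) + E = \left(-20803 - 19597\right) + \frac{22821}{4} = -40400 + \frac{22821}{4} = - \frac{138779}{4}$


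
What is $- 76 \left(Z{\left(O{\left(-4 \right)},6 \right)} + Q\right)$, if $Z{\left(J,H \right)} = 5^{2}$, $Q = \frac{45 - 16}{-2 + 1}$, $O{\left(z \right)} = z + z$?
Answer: $304$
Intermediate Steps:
$O{\left(z \right)} = 2 z$
$Q = -29$ ($Q = \frac{29}{-1} = 29 \left(-1\right) = -29$)
$Z{\left(J,H \right)} = 25$
$- 76 \left(Z{\left(O{\left(-4 \right)},6 \right)} + Q\right) = - 76 \left(25 - 29\right) = \left(-76\right) \left(-4\right) = 304$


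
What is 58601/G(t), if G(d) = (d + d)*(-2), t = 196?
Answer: -58601/784 ≈ -74.746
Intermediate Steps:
G(d) = -4*d (G(d) = (2*d)*(-2) = -4*d)
58601/G(t) = 58601/((-4*196)) = 58601/(-784) = 58601*(-1/784) = -58601/784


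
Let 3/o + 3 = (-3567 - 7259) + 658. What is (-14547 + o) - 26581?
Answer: -418312891/10171 ≈ -41128.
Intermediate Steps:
o = -3/10171 (o = 3/(-3 + ((-3567 - 7259) + 658)) = 3/(-3 + (-10826 + 658)) = 3/(-3 - 10168) = 3/(-10171) = 3*(-1/10171) = -3/10171 ≈ -0.00029496)
(-14547 + o) - 26581 = (-14547 - 3/10171) - 26581 = -147957540/10171 - 26581 = -418312891/10171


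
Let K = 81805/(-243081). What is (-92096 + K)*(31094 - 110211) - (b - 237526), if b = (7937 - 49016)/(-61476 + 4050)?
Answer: 33905070309140625653/4653056502 ≈ 7.2866e+9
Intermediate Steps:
K = -81805/243081 (K = 81805*(-1/243081) = -81805/243081 ≈ -0.33653)
b = 13693/19142 (b = -41079/(-57426) = -41079*(-1/57426) = 13693/19142 ≈ 0.71534)
(-92096 + K)*(31094 - 110211) - (b - 237526) = (-92096 - 81805/243081)*(31094 - 110211) - (13693/19142 - 237526) = -22386869581/243081*(-79117) - 1*(-4546708999/19142) = 1771181960639977/243081 + 4546708999/19142 = 33905070309140625653/4653056502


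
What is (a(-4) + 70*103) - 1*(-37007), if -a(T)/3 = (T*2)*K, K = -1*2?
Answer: 44169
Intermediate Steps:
K = -2
a(T) = 12*T (a(T) = -3*T*2*(-2) = -3*2*T*(-2) = -(-12)*T = 12*T)
(a(-4) + 70*103) - 1*(-37007) = (12*(-4) + 70*103) - 1*(-37007) = (-48 + 7210) + 37007 = 7162 + 37007 = 44169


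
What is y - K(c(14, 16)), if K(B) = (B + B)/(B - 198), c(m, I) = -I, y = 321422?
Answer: 34392138/107 ≈ 3.2142e+5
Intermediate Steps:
K(B) = 2*B/(-198 + B) (K(B) = (2*B)/(-198 + B) = 2*B/(-198 + B))
y - K(c(14, 16)) = 321422 - 2*(-1*16)/(-198 - 1*16) = 321422 - 2*(-16)/(-198 - 16) = 321422 - 2*(-16)/(-214) = 321422 - 2*(-16)*(-1)/214 = 321422 - 1*16/107 = 321422 - 16/107 = 34392138/107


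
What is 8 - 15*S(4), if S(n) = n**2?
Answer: -232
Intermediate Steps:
8 - 15*S(4) = 8 - 15*4**2 = 8 - 15*16 = 8 - 240 = -232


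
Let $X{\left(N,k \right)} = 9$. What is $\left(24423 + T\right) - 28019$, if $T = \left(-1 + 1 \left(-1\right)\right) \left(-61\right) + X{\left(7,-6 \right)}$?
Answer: $-3465$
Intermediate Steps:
$T = 131$ ($T = \left(-1 + 1 \left(-1\right)\right) \left(-61\right) + 9 = \left(-1 - 1\right) \left(-61\right) + 9 = \left(-2\right) \left(-61\right) + 9 = 122 + 9 = 131$)
$\left(24423 + T\right) - 28019 = \left(24423 + 131\right) - 28019 = 24554 - 28019 = -3465$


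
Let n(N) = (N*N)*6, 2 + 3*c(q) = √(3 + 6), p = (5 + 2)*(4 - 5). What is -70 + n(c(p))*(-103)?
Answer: -416/3 ≈ -138.67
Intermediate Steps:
p = -7 (p = 7*(-1) = -7)
c(q) = ⅓ (c(q) = -⅔ + √(3 + 6)/3 = -⅔ + √9/3 = -⅔ + (⅓)*3 = -⅔ + 1 = ⅓)
n(N) = 6*N² (n(N) = N²*6 = 6*N²)
-70 + n(c(p))*(-103) = -70 + (6*(⅓)²)*(-103) = -70 + (6*(⅑))*(-103) = -70 + (⅔)*(-103) = -70 - 206/3 = -416/3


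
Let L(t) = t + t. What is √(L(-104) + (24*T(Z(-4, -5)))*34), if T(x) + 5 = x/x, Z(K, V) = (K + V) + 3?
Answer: 4*I*√217 ≈ 58.924*I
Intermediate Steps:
Z(K, V) = 3 + K + V
L(t) = 2*t
T(x) = -4 (T(x) = -5 + x/x = -5 + 1 = -4)
√(L(-104) + (24*T(Z(-4, -5)))*34) = √(2*(-104) + (24*(-4))*34) = √(-208 - 96*34) = √(-208 - 3264) = √(-3472) = 4*I*√217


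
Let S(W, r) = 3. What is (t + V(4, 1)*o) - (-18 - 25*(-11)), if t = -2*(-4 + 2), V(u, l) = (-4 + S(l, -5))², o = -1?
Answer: -254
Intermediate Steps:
V(u, l) = 1 (V(u, l) = (-4 + 3)² = (-1)² = 1)
t = 4 (t = -2*(-2) = 4)
(t + V(4, 1)*o) - (-18 - 25*(-11)) = (4 + 1*(-1)) - (-18 - 25*(-11)) = (4 - 1) - (-18 + 275) = 3 - 1*257 = 3 - 257 = -254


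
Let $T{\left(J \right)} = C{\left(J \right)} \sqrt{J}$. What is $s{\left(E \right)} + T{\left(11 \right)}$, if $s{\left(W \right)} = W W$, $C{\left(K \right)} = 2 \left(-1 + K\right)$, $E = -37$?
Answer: $1369 + 20 \sqrt{11} \approx 1435.3$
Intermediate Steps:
$C{\left(K \right)} = -2 + 2 K$
$T{\left(J \right)} = \sqrt{J} \left(-2 + 2 J\right)$ ($T{\left(J \right)} = \left(-2 + 2 J\right) \sqrt{J} = \sqrt{J} \left(-2 + 2 J\right)$)
$s{\left(W \right)} = W^{2}$
$s{\left(E \right)} + T{\left(11 \right)} = \left(-37\right)^{2} + 2 \sqrt{11} \left(-1 + 11\right) = 1369 + 2 \sqrt{11} \cdot 10 = 1369 + 20 \sqrt{11}$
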